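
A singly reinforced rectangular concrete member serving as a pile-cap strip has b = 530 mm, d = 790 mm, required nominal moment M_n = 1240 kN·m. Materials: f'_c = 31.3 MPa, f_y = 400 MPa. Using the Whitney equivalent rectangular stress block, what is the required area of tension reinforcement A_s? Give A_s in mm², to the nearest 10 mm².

A_s ≈ 4250 mm²

With M_n = 0.85 f'_c a b (d − a/2), solve the quadratic for a:
a = d − √(d² − 2M_n/(0.85 f'_c b)) = 790 − √(790² − 2 × 1240×10⁶/(0.85 × 31.3 × 530)) = 120.51 mm.
A_s = 0.85 f'_c a b / f_y = 0.85 × 31.3 × 120.51 × 530 / 400 = 4248.2 mm².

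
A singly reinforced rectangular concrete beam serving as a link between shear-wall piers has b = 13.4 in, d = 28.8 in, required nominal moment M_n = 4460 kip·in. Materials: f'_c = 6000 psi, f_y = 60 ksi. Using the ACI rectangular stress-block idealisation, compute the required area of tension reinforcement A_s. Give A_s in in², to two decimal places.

From M_n = 0.85 f'_c a b (d − a/2):
a = d − √(d² − 2M_n/(0.85 f'_c b)) = 28.8 − √(28.8² − 2 × 4460/(0.85 × 6 × 13.4)) = 2.363 in.
A_s = 0.85 f'_c a b / f_y = 0.85 × 6 × 2.363 × 13.4 / 60 = 2.691 in².

A_s ≈ 2.69 in²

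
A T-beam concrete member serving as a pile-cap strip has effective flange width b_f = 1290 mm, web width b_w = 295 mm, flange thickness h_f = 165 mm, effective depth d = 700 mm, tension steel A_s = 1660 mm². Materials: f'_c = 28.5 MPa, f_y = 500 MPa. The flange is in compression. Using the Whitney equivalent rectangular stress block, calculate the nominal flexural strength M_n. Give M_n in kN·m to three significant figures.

Tension: T = A_s f_y = 1660 × 500 = 830000 N.
Try a within the flange: a = T/(0.85 f'_c b_f) = 830000/(0.85 × 28.5 × 1290) = 26.56 mm.
Since a = 26.56 ≤ h_f = 165 mm, the stress block lies entirely in the flange; analyse as a rectangular beam of width b_f.
M_n = T(d − a/2) = 830000 × (700 − 13.28) = 569.98 × 10⁶ N·mm.
M_n = 569.98 kN·m.

M_n ≈ 570 kN·m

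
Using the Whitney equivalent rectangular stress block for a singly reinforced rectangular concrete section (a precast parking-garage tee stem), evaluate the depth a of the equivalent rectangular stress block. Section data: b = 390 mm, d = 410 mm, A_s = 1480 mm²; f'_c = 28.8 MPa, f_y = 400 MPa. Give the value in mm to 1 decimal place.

a ≈ 62.0 mm

T = A_s f_y = 1480 × 400 = 592000 N = 592 kN.
Setting C = 0.85 f'_c a b equal to T: a = 592000/(0.85 × 28.8 × 390) = 62.0 mm.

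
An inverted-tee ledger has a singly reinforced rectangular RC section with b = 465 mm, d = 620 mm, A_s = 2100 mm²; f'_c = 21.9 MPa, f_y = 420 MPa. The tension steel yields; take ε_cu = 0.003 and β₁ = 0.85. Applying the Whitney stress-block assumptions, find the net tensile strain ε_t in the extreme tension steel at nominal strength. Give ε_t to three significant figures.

a = A_s f_y/(0.85 f'_c b) = 101.89 mm.
β₁ = 0.85, so c = a/β₁ = 101.89/0.85 = 119.87 mm.
From the linear strain diagram with ε_cu = 0.003: ε_t = 0.003 (d − c)/c = 0.003 × (620 − 119.87)/119.87 = 0.0125.
Since ε_t ≥ 0.005, the section is tension-controlled.

ε_t ≈ 0.0125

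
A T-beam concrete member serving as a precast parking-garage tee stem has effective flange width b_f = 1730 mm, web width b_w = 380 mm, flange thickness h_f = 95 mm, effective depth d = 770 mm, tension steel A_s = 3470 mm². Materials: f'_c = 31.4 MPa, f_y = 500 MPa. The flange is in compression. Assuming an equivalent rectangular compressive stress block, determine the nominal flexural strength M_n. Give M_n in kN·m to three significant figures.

M_n ≈ 1300 kN·m

Tension: T = A_s f_y = 3470 × 500 = 1735000 N.
Try a within the flange: a = T/(0.85 f'_c b_f) = 1735000/(0.85 × 31.4 × 1730) = 37.58 mm.
Since a = 37.58 ≤ h_f = 95 mm, the stress block lies entirely in the flange; analyse as a rectangular beam of width b_f.
M_n = T(d − a/2) = 1735000 × (770 − 18.79) = 1303.35 × 10⁶ N·mm.
M_n = 1303.35 kN·m.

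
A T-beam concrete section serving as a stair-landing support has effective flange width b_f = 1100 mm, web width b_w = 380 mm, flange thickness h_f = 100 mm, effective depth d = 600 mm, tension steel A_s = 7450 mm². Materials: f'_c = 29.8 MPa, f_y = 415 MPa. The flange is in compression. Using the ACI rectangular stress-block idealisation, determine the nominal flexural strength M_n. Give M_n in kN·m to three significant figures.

Tension: T = A_s f_y = 7450 × 415 = 3091750 N.
Try a within the flange: a = T/(0.85 f'_c b_f) = 3091750/(0.85 × 29.8 × 1100) = 110.96 mm.
a = 110.96 > h_f = 100 mm: the block extends into the web. Split into flange-overhang and web parts.
C_f = 0.85 f'_c (b_f − b_w) h_f = 0.85 × 29.8 × (1100 − 380) × 100 = 1823760 N.
Remaining web compression depth: a_w = (T − C_f)/(0.85 f'_c b_w) = (3091750 − 1823760)/(0.85 × 29.8 × 380) = 131.73 mm.
M_n = C_f(d − h_f/2) + (T − C_f)(d − a_w/2) = 1823760 × (600 − 50) + 1267990 × (600 − 65.865) = 1003.07 + 677.28 = 1680.35 × 10⁶ N·mm.
M_n = 1680.35 kN·m.

M_n ≈ 1680 kN·m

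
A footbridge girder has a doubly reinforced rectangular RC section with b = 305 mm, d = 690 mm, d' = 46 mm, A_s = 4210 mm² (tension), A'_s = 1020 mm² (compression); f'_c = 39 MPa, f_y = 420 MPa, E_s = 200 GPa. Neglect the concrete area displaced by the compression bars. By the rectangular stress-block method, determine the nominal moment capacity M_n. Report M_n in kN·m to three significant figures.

Assume both tension and compression steel yield.
Net tension couple steel: A_s − A'_s = 3190 mm².
a = (A_s − A'_s) f_y / (0.85 f'_c b) = 1339800/(0.85 × 39 × 305) = 132.51 mm.
c = a/β₁ = 132.51/0.771 = 171.87 mm; ε'_s = 0.003(c − d')/c = 0.0022 ≥ f_y/E_s = 0.0021, so compression steel does yield.
M_n = (A_s − A'_s) f_y (d − a/2) + A'_s f_y (d − d') = [1339800 × (690 − 66.255) + 428400 × (690 − 46)] × 10⁻⁶ = 835.69 + 275.89 = 1111.58 kN·m.

M_n ≈ 1110 kN·m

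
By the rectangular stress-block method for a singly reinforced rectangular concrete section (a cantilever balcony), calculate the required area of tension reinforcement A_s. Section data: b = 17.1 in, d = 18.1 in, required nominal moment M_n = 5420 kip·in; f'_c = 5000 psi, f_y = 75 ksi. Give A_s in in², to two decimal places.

From M_n = 0.85 f'_c a b (d − a/2):
a = d − √(d² − 2M_n/(0.85 f'_c b)) = 18.1 − √(18.1² − 2 × 5420/(0.85 × 5 × 17.1)) = 4.741 in.
A_s = 0.85 f'_c a b / f_y = 0.85 × 5 × 4.741 × 17.1 / 75 = 4.594 in².

A_s ≈ 4.59 in²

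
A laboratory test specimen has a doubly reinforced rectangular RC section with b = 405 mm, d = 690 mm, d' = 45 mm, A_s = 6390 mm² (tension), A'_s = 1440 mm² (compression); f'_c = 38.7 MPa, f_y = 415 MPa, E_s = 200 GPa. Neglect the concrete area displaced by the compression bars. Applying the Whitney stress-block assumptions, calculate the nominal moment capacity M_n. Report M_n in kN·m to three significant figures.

M_n ≈ 1640 kN·m

Assume both tension and compression steel yield.
Net tension couple steel: A_s − A'_s = 4950 mm².
a = (A_s − A'_s) f_y / (0.85 f'_c b) = 2054250/(0.85 × 38.7 × 405) = 154.19 mm.
c = a/β₁ = 154.19/0.774 = 199.21 mm; ε'_s = 0.003(c − d')/c = 0.0023 ≥ f_y/E_s = 0.0021, so compression steel does yield.
M_n = (A_s − A'_s) f_y (d − a/2) + A'_s f_y (d − d') = [2054250 × (690 − 77.095) + 597600 × (690 − 45)] × 10⁻⁶ = 1259.06 + 385.45 = 1644.51 kN·m.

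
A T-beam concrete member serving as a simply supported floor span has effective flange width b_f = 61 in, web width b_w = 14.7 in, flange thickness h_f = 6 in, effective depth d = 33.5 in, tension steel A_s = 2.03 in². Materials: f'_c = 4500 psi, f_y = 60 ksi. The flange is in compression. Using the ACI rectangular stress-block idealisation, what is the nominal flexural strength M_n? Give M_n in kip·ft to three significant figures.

M_n ≈ 337 kip·ft

Tension: T = A_s f_y = 2.03 × 60 = 121.8 kips.
Try a within the flange: a = T/(0.85 f'_c b_f) = 121.8/(0.85 × 4.5 × 61) = 0.522 in.
Since a = 0.522 ≤ h_f = 6 in, the stress block lies entirely in the flange; analyse as a rectangular beam of width b_f.
M_n = T(d − a/2) = 121.8 × (33.5 − 0.261) = 4048.5 kip·in.
M_n = 4048.5/12 = 337.38 kip·ft.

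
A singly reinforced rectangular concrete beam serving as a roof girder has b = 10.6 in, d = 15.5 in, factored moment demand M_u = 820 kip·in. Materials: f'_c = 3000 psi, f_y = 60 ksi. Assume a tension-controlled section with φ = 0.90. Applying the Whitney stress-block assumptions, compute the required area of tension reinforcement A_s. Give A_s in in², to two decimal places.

A_s ≈ 1.06 in²

M_n = M_u/φ = 820/0.90 = 911.111 kip·in.
From M_n = 0.85 f'_c a b (d − a/2):
a = d − √(d² − 2M_n/(0.85 f'_c b)) = 15.5 − √(15.5² − 2 × 911.111/(0.85 × 3 × 10.6)) = 2.353 in.
A_s = 0.85 f'_c a b / f_y = 0.85 × 3 × 2.353 × 10.6 / 60 = 1.060 in².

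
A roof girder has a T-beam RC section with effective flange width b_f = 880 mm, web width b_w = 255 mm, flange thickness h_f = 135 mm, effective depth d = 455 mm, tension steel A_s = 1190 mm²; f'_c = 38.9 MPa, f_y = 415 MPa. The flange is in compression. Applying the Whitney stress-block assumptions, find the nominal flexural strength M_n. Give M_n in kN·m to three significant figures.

M_n ≈ 221 kN·m

Tension: T = A_s f_y = 1190 × 415 = 493850 N.
Try a within the flange: a = T/(0.85 f'_c b_f) = 493850/(0.85 × 38.9 × 880) = 16.97 mm.
Since a = 16.97 ≤ h_f = 135 mm, the stress block lies entirely in the flange; analyse as a rectangular beam of width b_f.
M_n = T(d − a/2) = 493850 × (455 − 8.485) = 220.51 × 10⁶ N·mm.
M_n = 220.51 kN·m.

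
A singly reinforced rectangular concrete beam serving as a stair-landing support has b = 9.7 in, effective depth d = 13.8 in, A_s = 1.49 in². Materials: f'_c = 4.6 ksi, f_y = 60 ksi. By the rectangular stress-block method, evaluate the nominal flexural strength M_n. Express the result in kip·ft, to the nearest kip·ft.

M_n ≈ 94 kip·ft

T = A_s f_y = 1.49 × 60 = 89.4 kips.
a = T/(0.85 f'_c b) = 89.4/(0.85 × 4.6 × 9.7) = 2.357 in.
M_n = T(d − a/2) = 89.4 × (13.8 − 1.1785) = 1128.4 kip·in = 1128.4/12 = 94.03 kip·ft.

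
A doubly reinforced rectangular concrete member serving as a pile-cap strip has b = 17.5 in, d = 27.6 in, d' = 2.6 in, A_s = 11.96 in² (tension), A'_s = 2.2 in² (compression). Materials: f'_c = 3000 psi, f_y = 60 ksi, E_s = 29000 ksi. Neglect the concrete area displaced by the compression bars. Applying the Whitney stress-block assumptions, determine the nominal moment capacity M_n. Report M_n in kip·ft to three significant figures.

Assume both steels yield.
a = (A_s − A'_s) f_y/(0.85 f'_c b) = (11.96 − 2.2) × 60/(0.85 × 3 × 17.5) = 13.123 in.
c = a/β₁ = 13.123/0.85 = 15.439 in; ε'_s = 0.003(c − d')/c = 0.0025 ≥ ε_y = 0.0021, so the compression steel yields.
M_n = (A_s − A'_s) f_y (d − a/2) + A'_s f_y (d − d') = 585.6 × (27.6 − 6.5615) + 132 × (27.6 − 2.6) = 12320.1 + 3300.0 = 15620.1 kip·in = 15620.1/12 = 1301.68 kip·ft.

M_n ≈ 1300 kip·ft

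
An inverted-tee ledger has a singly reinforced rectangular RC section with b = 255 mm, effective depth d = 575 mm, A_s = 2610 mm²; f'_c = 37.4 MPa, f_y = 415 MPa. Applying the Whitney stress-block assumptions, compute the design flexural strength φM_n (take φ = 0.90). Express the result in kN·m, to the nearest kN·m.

T = A_s f_y = 2610 × 415 = 1083150 N = 1083.15 kN.
From C = T: a = T/(0.85 f'_c b) = 1083150/(0.85 × 37.4 × 255) = 133.62 mm.
M_n = T(d − a/2) = 1083.15 kN × (575 − 66.81) mm = 550.45 kN·m.
φM_n = 0.90 × 550.45 = 495.41 kN·m.

φM_n ≈ 495 kN·m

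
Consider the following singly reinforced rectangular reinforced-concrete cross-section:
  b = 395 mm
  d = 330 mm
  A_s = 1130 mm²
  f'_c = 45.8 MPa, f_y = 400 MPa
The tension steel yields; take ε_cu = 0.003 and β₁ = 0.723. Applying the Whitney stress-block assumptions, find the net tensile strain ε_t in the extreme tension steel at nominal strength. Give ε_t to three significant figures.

ε_t ≈ 0.0214

a = A_s f_y/(0.85 f'_c b) = 29.39 mm.
β₁ = 0.723, so c = a/β₁ = 29.39/0.723 = 40.65 mm.
From the linear strain diagram with ε_cu = 0.003: ε_t = 0.003 (d − c)/c = 0.003 × (330 − 40.65)/40.65 = 0.0214.
Since ε_t ≥ 0.005, the section is tension-controlled.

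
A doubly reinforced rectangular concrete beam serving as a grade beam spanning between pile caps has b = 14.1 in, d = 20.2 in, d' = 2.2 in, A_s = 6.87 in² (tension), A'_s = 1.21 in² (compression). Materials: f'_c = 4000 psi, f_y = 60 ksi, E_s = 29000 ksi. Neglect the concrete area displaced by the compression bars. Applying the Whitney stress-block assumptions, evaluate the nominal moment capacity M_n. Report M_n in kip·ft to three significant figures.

M_n ≈ 580 kip·ft

Assume both steels yield.
a = (A_s − A'_s) f_y/(0.85 f'_c b) = (6.87 − 1.21) × 60/(0.85 × 4 × 14.1) = 7.084 in.
c = a/β₁ = 7.084/0.85 = 8.334 in; ε'_s = 0.003(c − d')/c = 0.0022 ≥ ε_y = 0.0021, so the compression steel yields.
M_n = (A_s − A'_s) f_y (d − a/2) + A'_s f_y (d − d') = 339.6 × (20.2 − 3.542) + 72.6 × (20.2 − 2.2) = 5657.1 + 1306.8 = 6963.9 kip·in = 6963.9/12 = 580.33 kip·ft.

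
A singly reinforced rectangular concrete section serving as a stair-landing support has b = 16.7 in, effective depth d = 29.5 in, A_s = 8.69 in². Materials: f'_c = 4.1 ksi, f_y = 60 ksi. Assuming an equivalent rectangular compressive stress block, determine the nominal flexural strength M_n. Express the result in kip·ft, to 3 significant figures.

T = A_s f_y = 8.69 × 60 = 521.4 kips.
a = T/(0.85 f'_c b) = 521.4/(0.85 × 4.1 × 16.7) = 8.959 in.
M_n = T(d − a/2) = 521.4 × (29.5 − 4.4795) = 13045.7 kip·in = 13045.7/12 = 1087.14 kip·ft.

M_n ≈ 1090 kip·ft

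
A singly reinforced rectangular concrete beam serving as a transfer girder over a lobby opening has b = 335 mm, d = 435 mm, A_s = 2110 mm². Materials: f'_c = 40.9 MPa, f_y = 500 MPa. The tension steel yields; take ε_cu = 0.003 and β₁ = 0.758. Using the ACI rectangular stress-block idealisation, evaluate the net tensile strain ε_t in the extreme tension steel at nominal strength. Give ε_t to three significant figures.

a = A_s f_y/(0.85 f'_c b) = 90.59 mm.
β₁ = 0.758, so c = a/β₁ = 90.59/0.758 = 119.51 mm.
From the linear strain diagram with ε_cu = 0.003: ε_t = 0.003 (d − c)/c = 0.003 × (435 − 119.51)/119.51 = 0.00792.
Since ε_t ≥ 0.005, the section is tension-controlled.

ε_t ≈ 0.00792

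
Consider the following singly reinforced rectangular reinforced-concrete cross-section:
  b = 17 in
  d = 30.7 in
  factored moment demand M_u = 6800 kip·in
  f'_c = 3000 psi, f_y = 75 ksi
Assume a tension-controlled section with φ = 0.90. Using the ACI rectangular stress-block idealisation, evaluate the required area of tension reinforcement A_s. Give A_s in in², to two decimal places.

A_s ≈ 3.66 in²

M_n = M_u/φ = 6800/0.90 = 7555.56 kip·in.
From M_n = 0.85 f'_c a b (d − a/2):
a = d − √(d² − 2M_n/(0.85 f'_c b)) = 30.7 − √(30.7² − 2 × 7555.56/(0.85 × 3 × 17)) = 6.330 in.
A_s = 0.85 f'_c a b / f_y = 0.85 × 3 × 6.330 × 17 / 75 = 3.659 in².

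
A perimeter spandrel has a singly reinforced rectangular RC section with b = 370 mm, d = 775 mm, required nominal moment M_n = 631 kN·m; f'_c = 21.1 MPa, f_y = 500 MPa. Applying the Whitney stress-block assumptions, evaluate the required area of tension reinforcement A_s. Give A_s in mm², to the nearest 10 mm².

With M_n = 0.85 f'_c a b (d − a/2), solve the quadratic for a:
a = d − √(d² − 2M_n/(0.85 f'_c b)) = 775 − √(775² − 2 × 631×10⁶/(0.85 × 21.1 × 370)) = 134.34 mm.
A_s = 0.85 f'_c a b / f_y = 0.85 × 21.1 × 134.34 × 370 / 500 = 1782.9 mm².

A_s ≈ 1780 mm²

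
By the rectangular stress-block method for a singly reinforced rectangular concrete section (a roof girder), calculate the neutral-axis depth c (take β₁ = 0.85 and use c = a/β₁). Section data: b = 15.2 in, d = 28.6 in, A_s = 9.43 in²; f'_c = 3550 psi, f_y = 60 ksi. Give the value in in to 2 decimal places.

T = A_s f_y = 9.43 × 60 = 565.8 kips.
a = T/(0.85 f'_c b) = 565.8/(0.85 × 3.55 × 15.2) = 12.3359 in.
With β₁ = 0.85, c = a/β₁ = 12.3359/0.85 = 14.51 in.

c ≈ 14.51 in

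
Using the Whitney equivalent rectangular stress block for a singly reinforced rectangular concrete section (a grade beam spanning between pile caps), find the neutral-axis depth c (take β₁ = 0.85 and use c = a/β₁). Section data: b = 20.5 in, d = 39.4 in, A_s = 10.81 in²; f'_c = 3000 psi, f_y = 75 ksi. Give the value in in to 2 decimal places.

T = A_s f_y = 10.81 × 75 = 810.75 kips.
a = T/(0.85 f'_c b) = 810.75/(0.85 × 3 × 20.5) = 15.5093 in.
With β₁ = 0.85, c = a/β₁ = 15.5093/0.85 = 18.25 in.

c ≈ 18.25 in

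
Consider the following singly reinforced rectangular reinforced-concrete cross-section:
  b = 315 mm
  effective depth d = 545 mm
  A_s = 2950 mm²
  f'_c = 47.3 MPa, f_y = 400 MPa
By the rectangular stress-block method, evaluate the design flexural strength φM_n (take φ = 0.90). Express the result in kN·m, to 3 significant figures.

φM_n ≈ 529 kN·m

T = A_s f_y = 2950 × 400 = 1180000 N = 1180 kN.
From C = T: a = T/(0.85 f'_c b) = 1180000/(0.85 × 47.3 × 315) = 93.17 mm.
M_n = T(d − a/2) = 1180 kN × (545 − 46.585) mm = 588.13 kN·m.
φM_n = 0.90 × 588.13 = 529.32 kN·m.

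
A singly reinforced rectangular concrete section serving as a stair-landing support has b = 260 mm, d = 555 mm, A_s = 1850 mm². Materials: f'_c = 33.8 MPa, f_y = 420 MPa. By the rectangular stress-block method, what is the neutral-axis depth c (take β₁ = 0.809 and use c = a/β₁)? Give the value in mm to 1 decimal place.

c ≈ 128.6 mm

T = A_s f_y = 1850 × 420 = 777000 N = 777 kN.
Setting C = 0.85 f'_c a b equal to T: a = 777000/(0.85 × 33.8 × 260) = 104.019 mm.
With β₁ = 0.809, c = a/β₁ = 104.019/0.809 = 128.6 mm.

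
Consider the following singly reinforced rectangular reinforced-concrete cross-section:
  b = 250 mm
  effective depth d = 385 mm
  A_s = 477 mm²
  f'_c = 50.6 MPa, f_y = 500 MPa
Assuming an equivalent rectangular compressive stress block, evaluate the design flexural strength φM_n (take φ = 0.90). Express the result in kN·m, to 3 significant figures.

T = A_s f_y = 477 × 500 = 238500 N = 238.5 kN.
From C = T: a = T/(0.85 f'_c b) = 238500/(0.85 × 50.6 × 250) = 22.18 mm.
M_n = T(d − a/2) = 238.5 kN × (385 − 11.09) mm = 89.18 kN·m.
φM_n = 0.90 × 89.18 = 80.26 kN·m.

φM_n ≈ 80.3 kN·m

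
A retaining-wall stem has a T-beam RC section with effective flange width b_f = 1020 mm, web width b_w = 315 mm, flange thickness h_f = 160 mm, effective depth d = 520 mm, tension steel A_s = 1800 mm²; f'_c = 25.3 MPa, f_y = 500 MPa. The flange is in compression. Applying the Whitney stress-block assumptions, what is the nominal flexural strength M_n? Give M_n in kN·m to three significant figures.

M_n ≈ 450 kN·m

Tension: T = A_s f_y = 1800 × 500 = 900000 N.
Try a within the flange: a = T/(0.85 f'_c b_f) = 900000/(0.85 × 25.3 × 1020) = 41.03 mm.
Since a = 41.03 ≤ h_f = 160 mm, the stress block lies entirely in the flange; analyse as a rectangular beam of width b_f.
M_n = T(d − a/2) = 900000 × (520 − 20.515) = 449.54 × 10⁶ N·mm.
M_n = 449.54 kN·m.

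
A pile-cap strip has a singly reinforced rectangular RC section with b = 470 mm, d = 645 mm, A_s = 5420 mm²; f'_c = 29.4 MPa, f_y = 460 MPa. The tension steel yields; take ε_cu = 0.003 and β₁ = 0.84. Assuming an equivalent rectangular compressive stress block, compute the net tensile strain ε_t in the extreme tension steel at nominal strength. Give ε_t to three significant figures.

ε_t ≈ 0.00466

a = A_s f_y/(0.85 f'_c b) = 212.27 mm.
β₁ = 0.84, so c = a/β₁ = 212.27/0.84 = 252.70 mm.
From the linear strain diagram with ε_cu = 0.003: ε_t = 0.003 (d − c)/c = 0.003 × (645 − 252.70)/252.70 = 0.00466.
ε_t is between 0.004 and 0.005 — transition zone.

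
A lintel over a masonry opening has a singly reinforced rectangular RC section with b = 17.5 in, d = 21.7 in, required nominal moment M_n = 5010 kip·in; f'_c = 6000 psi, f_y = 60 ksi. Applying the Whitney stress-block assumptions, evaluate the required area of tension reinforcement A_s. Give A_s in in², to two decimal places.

A_s ≈ 4.11 in²

From M_n = 0.85 f'_c a b (d − a/2):
a = d − √(d² − 2M_n/(0.85 f'_c b)) = 21.7 − √(21.7² − 2 × 5010/(0.85 × 6 × 17.5)) = 2.763 in.
A_s = 0.85 f'_c a b / f_y = 0.85 × 6 × 2.763 × 17.5 / 60 = 4.110 in².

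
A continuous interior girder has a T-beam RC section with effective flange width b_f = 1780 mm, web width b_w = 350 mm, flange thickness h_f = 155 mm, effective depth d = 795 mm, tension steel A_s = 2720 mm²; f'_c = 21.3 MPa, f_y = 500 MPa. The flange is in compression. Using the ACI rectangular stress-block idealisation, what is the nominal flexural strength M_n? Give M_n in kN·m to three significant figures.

M_n ≈ 1050 kN·m

Tension: T = A_s f_y = 2720 × 500 = 1360000 N.
Try a within the flange: a = T/(0.85 f'_c b_f) = 1360000/(0.85 × 21.3 × 1780) = 42.20 mm.
Since a = 42.20 ≤ h_f = 155 mm, the stress block lies entirely in the flange; analyse as a rectangular beam of width b_f.
M_n = T(d − a/2) = 1360000 × (795 − 21.1) = 1052.50 × 10⁶ N·mm.
M_n = 1052.50 kN·m.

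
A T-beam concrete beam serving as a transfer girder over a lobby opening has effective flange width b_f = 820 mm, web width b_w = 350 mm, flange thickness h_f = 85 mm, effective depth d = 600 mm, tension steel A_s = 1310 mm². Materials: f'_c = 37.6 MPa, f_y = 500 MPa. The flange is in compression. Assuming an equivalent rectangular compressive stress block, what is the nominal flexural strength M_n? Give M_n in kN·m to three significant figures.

M_n ≈ 385 kN·m

Tension: T = A_s f_y = 1310 × 500 = 655000 N.
Try a within the flange: a = T/(0.85 f'_c b_f) = 655000/(0.85 × 37.6 × 820) = 24.99 mm.
Since a = 24.99 ≤ h_f = 85 mm, the stress block lies entirely in the flange; analyse as a rectangular beam of width b_f.
M_n = T(d − a/2) = 655000 × (600 − 12.495) = 384.82 × 10⁶ N·mm.
M_n = 384.82 kN·m.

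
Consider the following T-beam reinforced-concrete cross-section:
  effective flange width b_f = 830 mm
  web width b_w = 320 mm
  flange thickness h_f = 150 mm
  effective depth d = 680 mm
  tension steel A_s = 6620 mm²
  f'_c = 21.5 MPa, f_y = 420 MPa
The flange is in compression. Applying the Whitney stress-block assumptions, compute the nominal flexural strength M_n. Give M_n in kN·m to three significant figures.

M_n ≈ 1620 kN·m

Tension: T = A_s f_y = 6620 × 420 = 2780400 N.
Try a within the flange: a = T/(0.85 f'_c b_f) = 2780400/(0.85 × 21.5 × 830) = 183.30 mm.
a = 183.30 > h_f = 150 mm: the block extends into the web. Split into flange-overhang and web parts.
C_f = 0.85 f'_c (b_f − b_w) h_f = 0.85 × 21.5 × (830 − 320) × 150 = 1398038 N.
Remaining web compression depth: a_w = (T − C_f)/(0.85 f'_c b_w) = (2780400 − 1398038)/(0.85 × 21.5 × 320) = 236.38 mm.
M_n = C_f(d − h_f/2) + (T − C_f)(d − a_w/2) = 1398038 × (680 − 75) + 1382362 × (680 − 118.19) = 845.81 + 776.62 = 1622.43 × 10⁶ N·mm.
M_n = 1622.43 kN·m.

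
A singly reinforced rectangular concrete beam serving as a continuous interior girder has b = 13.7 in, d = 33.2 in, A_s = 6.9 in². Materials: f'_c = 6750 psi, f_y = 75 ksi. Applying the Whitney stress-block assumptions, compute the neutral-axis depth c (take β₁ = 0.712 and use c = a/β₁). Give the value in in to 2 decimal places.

T = A_s f_y = 6.9 × 75 = 517.5 kips.
a = T/(0.85 f'_c b) = 517.5/(0.85 × 6.75 × 13.7) = 6.5837 in.
With β₁ = 0.712, c = a/β₁ = 6.5837/0.712 = 9.25 in.

c ≈ 9.25 in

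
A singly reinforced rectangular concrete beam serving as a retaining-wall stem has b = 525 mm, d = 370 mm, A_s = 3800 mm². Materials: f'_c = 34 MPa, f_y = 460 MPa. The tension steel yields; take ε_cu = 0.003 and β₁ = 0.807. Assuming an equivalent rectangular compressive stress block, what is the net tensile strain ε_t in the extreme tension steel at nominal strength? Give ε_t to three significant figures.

a = A_s f_y/(0.85 f'_c b) = 115.21 mm.
β₁ = 0.807, so c = a/β₁ = 115.21/0.807 = 142.76 mm.
From the linear strain diagram with ε_cu = 0.003: ε_t = 0.003 (d − c)/c = 0.003 × (370 − 142.76)/142.76 = 0.00478.
ε_t is between 0.004 and 0.005 — transition zone.

ε_t ≈ 0.00478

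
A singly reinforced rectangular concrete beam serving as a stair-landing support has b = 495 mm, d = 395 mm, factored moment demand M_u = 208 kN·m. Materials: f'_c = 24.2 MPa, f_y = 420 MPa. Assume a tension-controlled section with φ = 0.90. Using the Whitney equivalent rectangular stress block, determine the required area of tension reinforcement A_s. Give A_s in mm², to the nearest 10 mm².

M_n = M_u/φ = 208/0.90 = 231.111 kN·m.
With M_n = 0.85 f'_c a b (d − a/2), solve the quadratic for a:
a = d − √(d² − 2M_n/(0.85 f'_c b)) = 395 − √(395² − 2 × 231.111×10⁶/(0.85 × 24.2 × 495)) = 62.39 mm.
A_s = 0.85 f'_c a b / f_y = 0.85 × 24.2 × 62.39 × 495 / 420 = 1512.5 mm².

A_s ≈ 1510 mm²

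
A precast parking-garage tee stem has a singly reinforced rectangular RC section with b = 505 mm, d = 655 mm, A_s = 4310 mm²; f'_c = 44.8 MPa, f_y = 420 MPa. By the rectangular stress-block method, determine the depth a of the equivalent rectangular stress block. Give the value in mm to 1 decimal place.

T = A_s f_y = 4310 × 420 = 1810200 N = 1810.2 kN.
Setting C = 0.85 f'_c a b equal to T: a = 1810200/(0.85 × 44.8 × 505) = 94.1 mm.

a ≈ 94.1 mm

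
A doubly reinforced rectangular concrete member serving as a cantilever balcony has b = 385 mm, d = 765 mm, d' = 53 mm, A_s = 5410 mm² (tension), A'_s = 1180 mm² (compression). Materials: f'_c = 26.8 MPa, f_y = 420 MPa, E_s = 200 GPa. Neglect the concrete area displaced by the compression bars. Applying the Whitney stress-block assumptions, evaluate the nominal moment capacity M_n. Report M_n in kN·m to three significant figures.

M_n ≈ 1530 kN·m

Assume both tension and compression steel yield.
Net tension couple steel: A_s − A'_s = 4230 mm².
a = (A_s − A'_s) f_y / (0.85 f'_c b) = 1776600/(0.85 × 26.8 × 385) = 202.57 mm.
c = a/β₁ = 202.57/0.85 = 238.32 mm; ε'_s = 0.003(c − d')/c = 0.0023 ≥ f_y/E_s = 0.0021, so compression steel does yield.
M_n = (A_s − A'_s) f_y (d − a/2) + A'_s f_y (d − d') = [1776600 × (765 − 101.285) + 495600 × (765 − 53)] × 10⁻⁶ = 1179.16 + 352.87 = 1532.03 kN·m.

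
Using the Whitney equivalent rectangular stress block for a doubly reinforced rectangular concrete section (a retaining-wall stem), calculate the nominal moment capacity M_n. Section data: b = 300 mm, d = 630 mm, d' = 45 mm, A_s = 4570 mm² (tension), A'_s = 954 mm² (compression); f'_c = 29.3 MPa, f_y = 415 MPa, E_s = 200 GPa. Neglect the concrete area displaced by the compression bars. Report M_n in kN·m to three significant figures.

M_n ≈ 1030 kN·m

Assume both tension and compression steel yield.
Net tension couple steel: A_s − A'_s = 3616 mm².
a = (A_s − A'_s) f_y / (0.85 f'_c b) = 1500640/(0.85 × 29.3 × 300) = 200.85 mm.
c = a/β₁ = 200.85/0.841 = 238.82 mm; ε'_s = 0.003(c − d')/c = 0.0024 ≥ f_y/E_s = 0.0021, so compression steel does yield.
M_n = (A_s − A'_s) f_y (d − a/2) + A'_s f_y (d − d') = [1500640 × (630 − 100.425) + 395910 × (630 − 45)] × 10⁻⁶ = 794.70 + 231.61 = 1026.31 kN·m.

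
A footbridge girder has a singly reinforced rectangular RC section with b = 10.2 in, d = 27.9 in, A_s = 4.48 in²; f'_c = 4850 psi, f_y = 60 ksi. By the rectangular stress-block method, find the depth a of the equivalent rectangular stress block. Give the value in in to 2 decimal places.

a ≈ 6.39 in

T = A_s f_y = 4.48 × 60 = 268.8 kips.
a = T/(0.85 f'_c b) = 268.8/(0.85 × 4.85 × 10.2) = 6.39 in.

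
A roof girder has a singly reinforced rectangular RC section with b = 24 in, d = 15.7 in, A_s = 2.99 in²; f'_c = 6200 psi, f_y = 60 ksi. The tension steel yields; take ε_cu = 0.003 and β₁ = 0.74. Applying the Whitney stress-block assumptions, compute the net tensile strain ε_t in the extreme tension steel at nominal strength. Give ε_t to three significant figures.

a = A_s f_y/(0.85 f'_c b) = 1.418 in.
β₁ = 0.74, so c = a/β₁ = 1.418/0.74 = 1.916 in.
From the linear strain diagram with ε_cu = 0.003: ε_t = 0.003 (d − c)/c = 0.003 × (15.7 − 1.916)/1.916 = 0.0216.
Since ε_t ≥ 0.005, the section is tension-controlled.

ε_t ≈ 0.0216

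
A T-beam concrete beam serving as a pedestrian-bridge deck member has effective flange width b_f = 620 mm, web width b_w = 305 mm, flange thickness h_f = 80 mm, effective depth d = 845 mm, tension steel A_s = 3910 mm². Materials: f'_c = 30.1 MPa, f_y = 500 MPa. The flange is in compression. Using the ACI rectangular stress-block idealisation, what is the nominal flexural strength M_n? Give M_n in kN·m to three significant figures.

M_n ≈ 1520 kN·m

Tension: T = A_s f_y = 3910 × 500 = 1955000 N.
Try a within the flange: a = T/(0.85 f'_c b_f) = 1955000/(0.85 × 30.1 × 620) = 123.25 mm.
a = 123.25 > h_f = 80 mm: the block extends into the web. Split into flange-overhang and web parts.
C_f = 0.85 f'_c (b_f − b_w) h_f = 0.85 × 30.1 × (620 − 305) × 80 = 644742 N.
Remaining web compression depth: a_w = (T − C_f)/(0.85 f'_c b_w) = (1955000 − 644742)/(0.85 × 30.1 × 305) = 167.91 mm.
M_n = C_f(d − h_f/2) + (T − C_f)(d − a_w/2) = 644742 × (845 − 40) + 1310258 × (845 − 83.955) = 519.02 + 997.17 = 1516.19 × 10⁶ N·mm.
M_n = 1516.19 kN·m.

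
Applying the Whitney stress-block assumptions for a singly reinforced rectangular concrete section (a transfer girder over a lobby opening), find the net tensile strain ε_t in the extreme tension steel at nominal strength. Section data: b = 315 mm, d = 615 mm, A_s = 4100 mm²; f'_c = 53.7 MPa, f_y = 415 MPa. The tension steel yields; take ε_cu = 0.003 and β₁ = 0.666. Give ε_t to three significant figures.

ε_t ≈ 0.00738

a = A_s f_y/(0.85 f'_c b) = 118.34 mm.
β₁ = 0.666, so c = a/β₁ = 118.34/0.666 = 177.69 mm.
From the linear strain diagram with ε_cu = 0.003: ε_t = 0.003 (d − c)/c = 0.003 × (615 − 177.69)/177.69 = 0.00738.
Since ε_t ≥ 0.005, the section is tension-controlled.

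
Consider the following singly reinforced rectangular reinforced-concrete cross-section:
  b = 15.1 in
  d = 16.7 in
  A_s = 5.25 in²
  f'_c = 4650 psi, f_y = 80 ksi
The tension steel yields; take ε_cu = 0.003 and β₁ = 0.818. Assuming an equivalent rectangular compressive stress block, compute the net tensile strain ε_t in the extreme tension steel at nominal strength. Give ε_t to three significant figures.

ε_t ≈ 0.00282

a = A_s f_y/(0.85 f'_c b) = 7.037 in.
β₁ = 0.818, so c = a/β₁ = 7.037/0.818 = 8.603 in.
From the linear strain diagram with ε_cu = 0.003: ε_t = 0.003 (d − c)/c = 0.003 × (16.7 − 8.603)/8.603 = 0.00282.
ε_t < 0.004 — the section is over-reinforced for flexure under ACI limits.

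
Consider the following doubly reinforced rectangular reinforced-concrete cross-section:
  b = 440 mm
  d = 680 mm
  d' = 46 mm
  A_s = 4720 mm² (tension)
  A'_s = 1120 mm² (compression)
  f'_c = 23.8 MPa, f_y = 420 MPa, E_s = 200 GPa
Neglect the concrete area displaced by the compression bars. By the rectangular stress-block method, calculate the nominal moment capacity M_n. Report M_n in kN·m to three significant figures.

Assume both tension and compression steel yield.
Net tension couple steel: A_s − A'_s = 3600 mm².
a = (A_s − A'_s) f_y / (0.85 f'_c b) = 1512000/(0.85 × 23.8 × 440) = 169.86 mm.
c = a/β₁ = 169.86/0.85 = 199.84 mm; ε'_s = 0.003(c − d')/c = 0.0023 ≥ f_y/E_s = 0.0021, so compression steel does yield.
M_n = (A_s − A'_s) f_y (d − a/2) + A'_s f_y (d − d') = [1512000 × (680 − 84.93) + 470400 × (680 − 46)] × 10⁻⁶ = 899.75 + 298.23 = 1197.98 kN·m.

M_n ≈ 1200 kN·m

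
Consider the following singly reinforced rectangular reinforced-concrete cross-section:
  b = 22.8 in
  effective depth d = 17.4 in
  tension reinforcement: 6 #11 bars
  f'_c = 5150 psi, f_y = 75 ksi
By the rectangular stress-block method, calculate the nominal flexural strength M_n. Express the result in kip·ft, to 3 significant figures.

M_n ≈ 812 kip·ft

A_s = 6 × 1.56 = 9.36 in².
T = A_s f_y = 9.36 × 75 = 702 kips.
a = T/(0.85 f'_c b) = 702/(0.85 × 5.15 × 22.8) = 7.034 in.
M_n = T(d − a/2) = 702 × (17.4 − 3.517) = 9745.9 kip·in = 9745.9/12 = 812.16 kip·ft.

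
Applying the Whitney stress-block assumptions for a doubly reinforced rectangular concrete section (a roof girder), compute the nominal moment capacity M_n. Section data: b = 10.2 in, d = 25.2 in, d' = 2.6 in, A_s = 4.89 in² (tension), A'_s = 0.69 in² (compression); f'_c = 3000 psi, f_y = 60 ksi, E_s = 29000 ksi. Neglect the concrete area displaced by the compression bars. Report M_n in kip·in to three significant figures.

M_n ≈ 6070 kip·in

Assume both steels yield.
a = (A_s − A'_s) f_y/(0.85 f'_c b) = (4.89 − 0.69) × 60/(0.85 × 3 × 10.2) = 9.689 in.
c = a/β₁ = 9.689/0.85 = 11.399 in; ε'_s = 0.003(c − d')/c = 0.0023 ≥ ε_y = 0.0021, so the compression steel yields.
M_n = (A_s − A'_s) f_y (d − a/2) + A'_s f_y (d − d') = 252 × (25.2 − 4.8445) + 41.4 × (25.2 − 2.6) = 5129.6 + 935.6 = 6065.2 kip·in.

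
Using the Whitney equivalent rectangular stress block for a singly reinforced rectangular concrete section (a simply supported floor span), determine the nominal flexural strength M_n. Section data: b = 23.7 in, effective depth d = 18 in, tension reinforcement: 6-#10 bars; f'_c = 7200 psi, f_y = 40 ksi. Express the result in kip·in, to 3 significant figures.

M_n ≈ 5170 kip·in

A_s = 6 × 1.27 = 7.62 in².
T = A_s f_y = 7.62 × 40 = 304.8 kips.
a = T/(0.85 f'_c b) = 304.8/(0.85 × 7.2 × 23.7) = 2.101 in.
M_n = T(d − a/2) = 304.8 × (18 − 1.0505) = 5166.2 kip·in.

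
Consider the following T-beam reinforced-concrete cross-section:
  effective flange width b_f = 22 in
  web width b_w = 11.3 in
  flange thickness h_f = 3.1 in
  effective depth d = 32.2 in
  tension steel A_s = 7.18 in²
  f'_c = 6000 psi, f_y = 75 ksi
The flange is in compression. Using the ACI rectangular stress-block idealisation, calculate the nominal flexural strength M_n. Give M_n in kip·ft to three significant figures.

M_n ≈ 1320 kip·ft

Tension: T = A_s f_y = 7.18 × 75 = 538.5 kips.
Try a within the flange: a = T/(0.85 f'_c b_f) = 538.5/(0.85 × 6 × 22) = 4.799 in.
a = 4.799 > h_f = 3.1 in: the block extends into the web. Split into flange-overhang and web parts.
C_f = 0.85 f'_c (b_f − b_w) h_f = 0.85 × 6 × (22 − 11.3) × 3.1 = 169.2 kips.
Remaining web compression depth: a_w = (T − C_f)/(0.85 f'_c b_w) = (538.5 − 169.2)/(0.85 × 6 × 11.3) = 6.408 in.
M_n = C_f(d − h_f/2) + (T − C_f)(d − a_w/2) = 169.2 × (32.2 − 1.55) + 369.3 × (32.2 − 3.204) = 5186.0 + 10708.2 = 15894.2 kip·in.
M_n = 15894.2/12 = 1324.52 kip·ft.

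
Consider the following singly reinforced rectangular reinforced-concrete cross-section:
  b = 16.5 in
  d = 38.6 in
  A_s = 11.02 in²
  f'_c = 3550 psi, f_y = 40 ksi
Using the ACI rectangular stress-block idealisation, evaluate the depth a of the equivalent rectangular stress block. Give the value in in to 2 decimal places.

T = A_s f_y = 11.02 × 40 = 440.8 kips.
a = T/(0.85 f'_c b) = 440.8/(0.85 × 3.55 × 16.5) = 8.85 in.

a ≈ 8.85 in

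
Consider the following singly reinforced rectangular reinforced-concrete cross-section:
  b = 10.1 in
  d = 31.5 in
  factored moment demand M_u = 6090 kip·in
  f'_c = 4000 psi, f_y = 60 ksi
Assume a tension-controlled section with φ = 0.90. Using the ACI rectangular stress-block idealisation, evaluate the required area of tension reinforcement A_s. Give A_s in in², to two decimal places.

A_s ≈ 4.03 in²

M_n = M_u/φ = 6090/0.90 = 6766.67 kip·in.
From M_n = 0.85 f'_c a b (d − a/2):
a = d − √(d² − 2M_n/(0.85 f'_c b)) = 31.5 − √(31.5² − 2 × 6766.67/(0.85 × 4 × 10.1)) = 7.043 in.
A_s = 0.85 f'_c a b / f_y = 0.85 × 4 × 7.043 × 10.1 / 60 = 4.031 in².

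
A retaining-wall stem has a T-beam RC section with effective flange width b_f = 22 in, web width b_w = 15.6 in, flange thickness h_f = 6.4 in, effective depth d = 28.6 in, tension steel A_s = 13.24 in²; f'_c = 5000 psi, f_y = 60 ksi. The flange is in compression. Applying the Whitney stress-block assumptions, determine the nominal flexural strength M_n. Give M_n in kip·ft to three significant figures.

M_n ≈ 1610 kip·ft

Tension: T = A_s f_y = 13.24 × 60 = 794.4 kips.
Try a within the flange: a = T/(0.85 f'_c b_f) = 794.4/(0.85 × 5 × 22) = 8.496 in.
a = 8.496 > h_f = 6.4 in: the block extends into the web. Split into flange-overhang and web parts.
C_f = 0.85 f'_c (b_f − b_w) h_f = 0.85 × 5 × (22 − 15.6) × 6.4 = 174.1 kips.
Remaining web compression depth: a_w = (T − C_f)/(0.85 f'_c b_w) = (794.4 − 174.1)/(0.85 × 5 × 15.6) = 9.356 in.
M_n = C_f(d − h_f/2) + (T − C_f)(d − a_w/2) = 174.1 × (28.6 − 3.2) + 620.3 × (28.6 − 4.678) = 4422.1 + 14838.8 = 19260.9 kip·in.
M_n = 19260.9/12 = 1605.08 kip·ft.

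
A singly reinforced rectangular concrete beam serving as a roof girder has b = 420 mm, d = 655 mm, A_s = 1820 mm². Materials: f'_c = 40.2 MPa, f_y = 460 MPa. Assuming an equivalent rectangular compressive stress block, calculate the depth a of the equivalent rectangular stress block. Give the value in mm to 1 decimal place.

T = A_s f_y = 1820 × 460 = 837200 N = 837.2 kN.
Setting C = 0.85 f'_c a b equal to T: a = 837200/(0.85 × 40.2 × 420) = 58.3 mm.

a ≈ 58.3 mm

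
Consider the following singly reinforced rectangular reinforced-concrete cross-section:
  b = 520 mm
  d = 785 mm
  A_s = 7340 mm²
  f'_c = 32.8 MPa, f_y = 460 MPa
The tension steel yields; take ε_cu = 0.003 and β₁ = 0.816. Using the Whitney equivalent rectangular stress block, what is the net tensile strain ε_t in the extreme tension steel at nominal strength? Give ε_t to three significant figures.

a = A_s f_y/(0.85 f'_c b) = 232.89 mm.
β₁ = 0.816, so c = a/β₁ = 232.89/0.816 = 285.40 mm.
From the linear strain diagram with ε_cu = 0.003: ε_t = 0.003 (d − c)/c = 0.003 × (785 − 285.40)/285.40 = 0.00525.
Since ε_t ≥ 0.005, the section is tension-controlled.

ε_t ≈ 0.00525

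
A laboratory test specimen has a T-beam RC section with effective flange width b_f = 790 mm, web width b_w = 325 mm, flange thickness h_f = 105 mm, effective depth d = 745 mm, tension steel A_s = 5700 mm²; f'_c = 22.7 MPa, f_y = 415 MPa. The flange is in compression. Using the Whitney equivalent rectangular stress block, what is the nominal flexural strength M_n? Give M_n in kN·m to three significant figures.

Tension: T = A_s f_y = 5700 × 415 = 2365500 N.
Try a within the flange: a = T/(0.85 f'_c b_f) = 2365500/(0.85 × 22.7 × 790) = 155.19 mm.
a = 155.19 > h_f = 105 mm: the block extends into the web. Split into flange-overhang and web parts.
C_f = 0.85 f'_c (b_f − b_w) h_f = 0.85 × 22.7 × (790 − 325) × 105 = 942078 N.
Remaining web compression depth: a_w = (T − C_f)/(0.85 f'_c b_w) = (2365500 − 942078)/(0.85 × 22.7 × 325) = 226.99 mm.
M_n = C_f(d − h_f/2) + (T − C_f)(d − a_w/2) = 942078 × (745 − 52.5) + 1423422 × (745 − 113.495) = 652.39 + 898.90 = 1551.29 × 10⁶ N·mm.
M_n = 1551.29 kN·m.

M_n ≈ 1550 kN·m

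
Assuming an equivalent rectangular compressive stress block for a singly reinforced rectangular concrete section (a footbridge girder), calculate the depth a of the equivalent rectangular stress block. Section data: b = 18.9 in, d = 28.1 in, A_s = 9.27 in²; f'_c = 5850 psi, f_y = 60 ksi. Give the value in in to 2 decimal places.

T = A_s f_y = 9.27 × 60 = 556.2 kips.
a = T/(0.85 f'_c b) = 556.2/(0.85 × 5.85 × 18.9) = 5.92 in.

a ≈ 5.92 in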